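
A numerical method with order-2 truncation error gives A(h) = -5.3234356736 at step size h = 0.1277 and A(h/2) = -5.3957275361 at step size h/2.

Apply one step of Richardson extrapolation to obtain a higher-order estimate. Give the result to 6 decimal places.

Leading term ∝ h^2; use weight 4 = 2^2.
4·(-5.3957275361) − (-5.3234356736) = -16.2594744708
Denominator 4 − 1 = 3.
(4·(-5.3957275361) − (-5.3234356736))/(4 − 1) = -5.4198248236
Correction |R − A(h/2)| = 2.410e-02; gap |A(h/2) − A(h)| = 7.229e-02.

-5.419825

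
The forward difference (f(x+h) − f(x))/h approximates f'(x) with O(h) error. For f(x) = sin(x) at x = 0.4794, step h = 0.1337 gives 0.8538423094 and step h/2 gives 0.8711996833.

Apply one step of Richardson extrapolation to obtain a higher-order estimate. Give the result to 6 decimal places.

0.888557

Method order is 1; weight 2^1 = 2.
Difference of the inputs: 0.8711996833 − 0.8538423094 = 0.0173573739
Correction (A(h/2) − A(h))/(2 − 1) = 0.0173573739/1 = 0.0173573739
R = A(h/2) + (A(h/2) − A(h))/1 = 0.8711996833 + 0.0173573739 = 0.8885570572
Correction |R − A(h/2)| = 1.736e-02; gap |A(h/2) − A(h)| = 1.736e-02.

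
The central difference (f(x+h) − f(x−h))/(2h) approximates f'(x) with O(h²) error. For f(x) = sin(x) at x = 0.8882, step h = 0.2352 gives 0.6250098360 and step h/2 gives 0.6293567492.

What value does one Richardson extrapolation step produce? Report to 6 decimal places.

Leading term ∝ h^2; use weight 4 = 2^2.
Weighted: 2.5174269968 − 0.6250098360 = 1.8924171608
Denominator 4 − 1 = 3.
(4·0.6293567492 − 0.6250098360)/(4 − 1) = 0.6308057203
Gap between inputs: 4.347e-03; correction applied: +0.0014489711.

0.630806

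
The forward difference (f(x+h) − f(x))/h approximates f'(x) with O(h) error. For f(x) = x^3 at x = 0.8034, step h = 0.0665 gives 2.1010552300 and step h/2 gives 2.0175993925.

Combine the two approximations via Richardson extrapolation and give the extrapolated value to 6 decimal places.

1.934144

The method has order 1: 2^1 = 2.
2 × 2.0175993925 = 4.0351987850; subtract 2.1010552300 → 1.9341435550
Denominator 2 − 1 = 1.
Extrapolated: 1.9341435550 / 1 = 1.9341435550
Correction |R − A(h/2)| = 8.346e-02; gap |A(h/2) − A(h)| = 8.346e-02.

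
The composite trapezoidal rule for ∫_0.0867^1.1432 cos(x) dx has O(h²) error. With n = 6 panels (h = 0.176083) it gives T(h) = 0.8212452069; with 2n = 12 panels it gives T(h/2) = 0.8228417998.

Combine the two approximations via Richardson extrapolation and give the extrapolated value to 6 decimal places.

Method order is 2; weight 2^2 = 4.
Numerator 4 × A(h/2) − A(h) = 4 × 0.8228417998 − 0.8212452069 = 2.4701219923
Divide by 2^2 − 1 = 3.
So the Richardson estimate is 0.8233739974.
Shift from A(h/2): +0.0005321976.

0.823374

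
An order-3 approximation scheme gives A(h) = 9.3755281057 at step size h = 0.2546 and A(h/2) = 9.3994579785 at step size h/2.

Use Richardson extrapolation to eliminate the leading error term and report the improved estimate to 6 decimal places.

Order 3 gives 2^r = 8 and 2^r − 1 = 7.
8·9.3994579785 − 9.3755281057 = 65.8201357223
Denominator 8 − 1 = 7.
Result: 9.4028765318
Shift from A(h/2): +0.0034185533.

9.402877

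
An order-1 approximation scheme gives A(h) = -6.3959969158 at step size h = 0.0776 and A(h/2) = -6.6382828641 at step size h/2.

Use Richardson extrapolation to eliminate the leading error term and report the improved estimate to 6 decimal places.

-6.880569

The method has order 1: 2^1 = 2.
2^1×A(h/2) = -13.2765657282; minus A(h) gives -6.8805688124.
Divide by 2^1 − 1 = 1.
R = (-6.8805688124)/1 = -6.8805688124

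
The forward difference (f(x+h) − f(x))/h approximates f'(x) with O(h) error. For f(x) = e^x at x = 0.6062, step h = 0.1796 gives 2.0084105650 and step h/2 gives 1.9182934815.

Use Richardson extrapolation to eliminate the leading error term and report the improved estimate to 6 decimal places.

1.828176

With r = 1 the leading error scales as h^1, so the weight is 2^1 = 2.
Difference of the inputs: 1.9182934815 − 2.0084105650 = -0.0901170835
Divide by 2^1 − 1 = 1: (-0.0901170835)/1 = -0.0901170835
R = 1.9182934815 − 0.0901170835 = 1.8281763980
Shift from A(h/2): −0.0901170835.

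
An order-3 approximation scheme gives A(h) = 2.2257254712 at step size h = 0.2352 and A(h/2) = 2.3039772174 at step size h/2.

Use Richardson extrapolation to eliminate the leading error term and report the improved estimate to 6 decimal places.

The method has order 3: 2^3 = 8.
Numerator 8×A(h/2) − A(h) = 8×2.3039772174 − 2.2257254712 = 16.2060922680
Divide by 2^3 − 1 = 7.
(8×2.3039772174 − 2.2257254712)/(8 − 1) = 2.3151560383
Gap between inputs: 7.825e-02; correction applied: +0.0111788209.

2.315156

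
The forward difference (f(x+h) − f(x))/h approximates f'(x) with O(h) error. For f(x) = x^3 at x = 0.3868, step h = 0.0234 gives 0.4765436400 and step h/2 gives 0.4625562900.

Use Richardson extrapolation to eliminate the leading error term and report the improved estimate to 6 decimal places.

r = 1, so 2^r = 2.
2*0.4625562900 = 0.9251125800; subtract 0.4765436400 → 0.4485689400
Extrapolated: 0.4485689400 / 1 = 0.4485689400
Shift from A(h/2): −0.0139873500.

0.448569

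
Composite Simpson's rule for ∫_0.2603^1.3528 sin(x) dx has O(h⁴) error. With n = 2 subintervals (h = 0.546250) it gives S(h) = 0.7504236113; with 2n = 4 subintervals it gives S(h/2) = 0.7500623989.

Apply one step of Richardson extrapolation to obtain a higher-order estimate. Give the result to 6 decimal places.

The method has order 4: 2^4 = 16.
A(h/2) − A(h) = 0.7500623989 − 0.7504236113 = -0.0003612124
Divide by 2^4 − 1 = 15: (-0.0003612124)/15 = -0.0000240808
R = 0.7500623989 − 0.0000240808 = 0.7500383181
Shift from A(h/2): −0.0000240808.

0.750038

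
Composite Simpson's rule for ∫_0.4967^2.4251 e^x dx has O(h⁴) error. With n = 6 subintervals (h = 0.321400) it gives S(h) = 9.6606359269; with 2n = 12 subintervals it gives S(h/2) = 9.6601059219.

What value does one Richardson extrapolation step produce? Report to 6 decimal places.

9.660071

Order 4 gives 2^r = 16 and 2^r − 1 = 15.
Top: 16(9.6601059219) − (9.6606359269) = 144.9010588235
Divide by 2^4 − 1 = 15.
144.9010588235 ÷ 15 = 9.6600705882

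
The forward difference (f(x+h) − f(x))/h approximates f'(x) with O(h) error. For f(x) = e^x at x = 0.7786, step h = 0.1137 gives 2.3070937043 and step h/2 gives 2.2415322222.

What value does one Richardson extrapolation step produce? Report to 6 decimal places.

Error is O(h^1); halving h shrinks it by 2^1 = 2.
2*2.2415322222 − 2.3070937043 = 2.1759707401
Divide by 2^1 − 1 = 1.
Result: 2.1759707401

2.175971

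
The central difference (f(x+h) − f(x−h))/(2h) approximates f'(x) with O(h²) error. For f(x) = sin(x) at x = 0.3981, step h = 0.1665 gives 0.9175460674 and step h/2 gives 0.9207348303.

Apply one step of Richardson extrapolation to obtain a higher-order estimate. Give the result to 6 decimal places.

r = 2: numerator weight 4, denominator 3.
4 × 0.9207348303 − 0.9175460674 = 2.7653932538
Divide by 2^2 − 1 = 3.
Extrapolated: 2.7653932538 / 3 = 0.9217977513

0.921798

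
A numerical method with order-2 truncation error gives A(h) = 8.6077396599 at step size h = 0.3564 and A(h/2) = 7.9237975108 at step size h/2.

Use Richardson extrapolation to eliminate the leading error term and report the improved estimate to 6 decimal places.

Method order is 2; weight 2^2 = 4.
Weighted: 31.6951900432 − 8.6077396599 = 23.0874503833
Denominator 4 − 1 = 3.
So the Richardson estimate is 7.6958167944.

7.695817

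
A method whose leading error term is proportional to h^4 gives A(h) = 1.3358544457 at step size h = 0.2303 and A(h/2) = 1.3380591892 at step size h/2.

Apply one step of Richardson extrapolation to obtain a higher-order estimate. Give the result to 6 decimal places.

1.338206

With r = 4 the leading error scales as h^4, so the weight is 2^4 = 16.
Weighted: 21.4089470272 − 1.3358544457 = 20.0730925815
Divide by 2^4 − 1 = 15.
20.0730925815 ÷ 15 = 1.3382061721
Gap between inputs: 2.205e-03; correction applied: +0.0001469829.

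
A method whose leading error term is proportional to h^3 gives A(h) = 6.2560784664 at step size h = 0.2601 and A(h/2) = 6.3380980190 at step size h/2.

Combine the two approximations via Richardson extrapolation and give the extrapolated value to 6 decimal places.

6.349815

Leading term ∝ h^3; use weight 8 = 2^3.
Numerator 8×A(h/2) − A(h) = 8×6.3380980190 − 6.2560784664 = 44.4487056856
Divide by 2^3 − 1 = 7.
44.4487056856 ÷ 7 = 6.3498150979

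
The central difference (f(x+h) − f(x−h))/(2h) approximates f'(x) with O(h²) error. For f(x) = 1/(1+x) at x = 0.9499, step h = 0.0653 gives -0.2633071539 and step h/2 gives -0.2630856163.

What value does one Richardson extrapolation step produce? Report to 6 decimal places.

-0.263012

Leading term ∝ h^2; use weight 4 = 2^2.
4×(-0.2630856163) − (-0.2633071539) = -0.7890353113
(4×(-0.2630856163) − (-0.2633071539))/(4 − 1) = -0.2630117704
Correction |R − A(h/2)| = 7.385e-05; gap |A(h/2) − A(h)| = 2.215e-04.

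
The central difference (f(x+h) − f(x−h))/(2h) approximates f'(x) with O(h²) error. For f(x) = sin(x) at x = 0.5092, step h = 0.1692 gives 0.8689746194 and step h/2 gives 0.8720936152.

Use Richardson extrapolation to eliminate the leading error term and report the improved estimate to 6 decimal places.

0.873133

Order 2 gives 2^r = 4 and 2^r − 1 = 3.
4 × 0.8720936152 = 3.4883744608; 3.4883744608 − 0.8689746194 = 2.6193998414
2.6193998414 ÷ 3 = 0.8731332805
Correction |R − A(h/2)| = 1.040e-03; gap |A(h/2) − A(h)| = 3.119e-03.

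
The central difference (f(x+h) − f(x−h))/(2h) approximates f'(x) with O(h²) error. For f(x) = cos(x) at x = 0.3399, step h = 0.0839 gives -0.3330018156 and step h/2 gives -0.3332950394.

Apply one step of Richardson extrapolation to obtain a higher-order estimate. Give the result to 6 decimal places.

-0.333393

r = 2: numerator weight 4, denominator 3.
A(h/2) − A(h) = -0.3332950394 − (-0.3330018156) = -0.0002932238
Divide by 2^2 − 1 = 3: (-0.0002932238)/3 = -0.0000977413
R = A(h/2) + (A(h/2) − A(h))/3 = -0.3332950394 − 0.0000977413 = -0.3333927807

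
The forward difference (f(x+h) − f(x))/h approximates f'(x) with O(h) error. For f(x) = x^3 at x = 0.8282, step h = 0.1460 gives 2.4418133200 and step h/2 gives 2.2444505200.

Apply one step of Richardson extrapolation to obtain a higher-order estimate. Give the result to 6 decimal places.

2.047088

Error is O(h^1); halving h shrinks it by 2^1 = 2.
Difference of the inputs: 2.2444505200 − 2.4418133200 = -0.1973628000
Divide by 2^1 − 1 = 1: (-0.1973628000)/1 = -0.1973628000
R = 2.2444505200 − 0.1973628000 = 2.0470877200
Correction |R − A(h/2)| = 1.974e-01; gap |A(h/2) − A(h)| = 1.974e-01.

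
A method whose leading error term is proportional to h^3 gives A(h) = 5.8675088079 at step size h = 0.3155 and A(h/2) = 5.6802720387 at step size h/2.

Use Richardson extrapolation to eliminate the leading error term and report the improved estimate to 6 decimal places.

5.653524

Leading term ∝ h^3; use weight 8 = 2^3.
Numerator 8*A(h/2) − A(h) = 8*5.6802720387 − 5.8675088079 = 39.5746675017
Divide by 2^3 − 1 = 7.
Extrapolated: 39.5746675017 / 7 = 5.6535239288
Gap between inputs: 1.872e-01; correction applied: −0.0267481099.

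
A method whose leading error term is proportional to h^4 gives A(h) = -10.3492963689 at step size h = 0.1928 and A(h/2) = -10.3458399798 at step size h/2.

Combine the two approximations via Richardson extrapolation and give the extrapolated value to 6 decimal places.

The method has order 4: 2^4 = 16.
A(h/2) − A(h) = -10.3458399798 − (-10.3492963689) = 0.0034563891
Correction (A(h/2) − A(h))/(16 − 1) = 0.0034563891/15 = 0.0002304259
R = A(h/2) + (A(h/2) − A(h))/15 = -10.3458399798 + 0.0002304259 = -10.3456095539

-10.345610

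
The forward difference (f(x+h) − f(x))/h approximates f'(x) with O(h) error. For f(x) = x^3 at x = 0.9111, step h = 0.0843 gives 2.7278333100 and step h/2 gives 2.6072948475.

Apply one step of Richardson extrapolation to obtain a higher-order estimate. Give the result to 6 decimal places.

r = 1: numerator weight 2, denominator 1.
2^1×A(h/2) = 5.2145896950; minus A(h) gives 2.4867563850.
Divide by 2^1 − 1 = 1.
So the Richardson estimate is 2.4867563850.

2.486756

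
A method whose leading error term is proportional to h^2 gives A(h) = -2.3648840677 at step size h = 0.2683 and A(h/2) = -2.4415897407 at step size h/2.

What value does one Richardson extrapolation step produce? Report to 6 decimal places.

-2.467158

r = 2: numerator weight 4, denominator 3.
4 × (-2.4415897407) = -9.7663589628; (-9.7663589628) − (-2.3648840677) = -7.4014748951
Divide by 2^2 − 1 = 3.
So the Richardson estimate is -2.4671582984.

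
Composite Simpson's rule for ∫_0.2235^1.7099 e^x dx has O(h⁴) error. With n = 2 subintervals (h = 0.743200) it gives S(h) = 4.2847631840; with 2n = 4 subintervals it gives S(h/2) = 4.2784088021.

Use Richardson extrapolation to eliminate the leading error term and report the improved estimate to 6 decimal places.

4.277985

Leading term ∝ h^4; use weight 16 = 2^4.
16*4.2784088021 = 68.4545408336; subtract 4.2847631840 → 64.1697776496
Divide by 2^4 − 1 = 15.
(16*4.2784088021 − 4.2847631840)/(16 − 1) = 4.2779851766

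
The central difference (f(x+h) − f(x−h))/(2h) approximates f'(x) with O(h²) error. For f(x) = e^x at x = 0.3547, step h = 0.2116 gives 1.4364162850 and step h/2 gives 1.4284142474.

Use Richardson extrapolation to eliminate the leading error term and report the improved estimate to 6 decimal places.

The method has order 2: 2^2 = 4.
A(h/2) − A(h) = 1.4284142474 − 1.4364162850 = -0.0080020376
Divide by 2^2 − 1 = 3: (-0.0080020376)/3 = -0.0026673459
R = A(h/2) + (A(h/2) − A(h))/3 = 1.4284142474 − 0.0026673459 = 1.4257469015
Gap between inputs: 8.002e-03; correction applied: −0.0026673459.

1.425747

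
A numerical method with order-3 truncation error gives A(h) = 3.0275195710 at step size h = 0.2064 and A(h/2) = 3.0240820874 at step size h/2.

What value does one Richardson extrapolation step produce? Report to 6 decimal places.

r = 3, so 2^r = 8.
8·3.0240820874 = 24.1926566992; subtract 3.0275195710 → 21.1651371282
Denominator 8 − 1 = 7.
Extrapolated: 21.1651371282 / 7 = 3.0235910183

3.023591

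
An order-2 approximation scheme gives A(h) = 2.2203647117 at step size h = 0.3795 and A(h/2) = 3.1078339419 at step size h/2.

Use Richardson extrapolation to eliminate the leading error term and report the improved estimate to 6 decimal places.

Error is O(h^2); halving h shrinks it by 2^2 = 4.
4·3.1078339419 = 12.4313357676; 12.4313357676 − 2.2203647117 = 10.2109710559
10.2109710559 ÷ 3 = 3.4036570186

3.403657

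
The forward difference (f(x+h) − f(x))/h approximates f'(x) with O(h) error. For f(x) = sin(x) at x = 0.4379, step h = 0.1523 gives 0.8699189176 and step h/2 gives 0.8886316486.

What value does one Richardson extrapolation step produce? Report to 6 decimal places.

0.907344

Leading term ∝ h^1; use weight 2 = 2^1.
Difference of the inputs: 0.8886316486 − 0.8699189176 = 0.0187127310
Divide by 2^1 − 1 = 1: 0.0187127310/1 = 0.0187127310
R = A(h/2) + (A(h/2) − A(h))/1 = 0.8886316486 + 0.0187127310 = 0.9073443796
Correction |R − A(h/2)| = 1.871e-02; gap |A(h/2) − A(h)| = 1.871e-02.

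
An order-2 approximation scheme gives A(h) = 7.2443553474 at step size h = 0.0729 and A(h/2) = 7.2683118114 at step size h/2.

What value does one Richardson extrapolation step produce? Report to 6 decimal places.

r = 2: numerator weight 4, denominator 3.
Numerator 4×A(h/2) − A(h) = 4×7.2683118114 − 7.2443553474 = 21.8288918982
21.8288918982 ÷ 3 = 7.2762972994

7.276297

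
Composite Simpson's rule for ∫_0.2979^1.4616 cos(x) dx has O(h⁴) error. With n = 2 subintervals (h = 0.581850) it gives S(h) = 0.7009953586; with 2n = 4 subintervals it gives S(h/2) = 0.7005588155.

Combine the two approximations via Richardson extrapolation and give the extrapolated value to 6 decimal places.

0.700530

r = 4: numerator weight 16, denominator 15.
Weighted: 11.2089410480 − 0.7009953586 = 10.5079456894
Extrapolated: 10.5079456894 / 15 = 0.7005297126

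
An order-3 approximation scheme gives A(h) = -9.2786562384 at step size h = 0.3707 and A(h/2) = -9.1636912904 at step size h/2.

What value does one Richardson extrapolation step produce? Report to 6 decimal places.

-9.147268

r = 3: numerator weight 8, denominator 7.
8 × (-9.1636912904) − (-9.2786562384) = -64.0308740848
(-64.0308740848) ÷ 7 = -9.1472677264
Correction |R − A(h/2)| = 1.642e-02; gap |A(h/2) − A(h)| = 1.150e-01.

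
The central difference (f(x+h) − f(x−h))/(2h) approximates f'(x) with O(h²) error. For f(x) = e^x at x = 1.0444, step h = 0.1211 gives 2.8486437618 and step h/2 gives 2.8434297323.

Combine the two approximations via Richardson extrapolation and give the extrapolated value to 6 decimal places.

Error is O(h^2); halving h shrinks it by 2^2 = 4.
4 × 2.8434297323 = 11.3737189292; subtract 2.8486437618 → 8.5250751674
Divide by 2^2 − 1 = 3.
8.5250751674 ÷ 3 = 2.8416917225

2.841692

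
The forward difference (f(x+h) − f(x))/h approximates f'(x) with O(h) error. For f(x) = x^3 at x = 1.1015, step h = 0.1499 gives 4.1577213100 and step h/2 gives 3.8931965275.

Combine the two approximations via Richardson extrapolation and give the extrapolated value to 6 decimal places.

3.628672

Order 1 gives 2^r = 2 and 2^r − 1 = 1.
2*3.8931965275 = 7.7863930550; subtract 4.1577213100 → 3.6286717450
R = 3.6286717450/1 = 3.6286717450
Correction |R − A(h/2)| = 2.645e-01; gap |A(h/2) − A(h)| = 2.645e-01.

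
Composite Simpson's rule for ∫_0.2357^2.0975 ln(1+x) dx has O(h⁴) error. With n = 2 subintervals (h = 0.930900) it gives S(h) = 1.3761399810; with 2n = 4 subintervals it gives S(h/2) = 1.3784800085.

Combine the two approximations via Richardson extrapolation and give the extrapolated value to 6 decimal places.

r = 4: numerator weight 16, denominator 15.
Top: 16(1.3784800085) − (1.3761399810) = 20.6795401550
(16*1.3784800085 − 1.3761399810)/(16 − 1) = 1.3786360103
Correction |R − A(h/2)| = 1.560e-04; gap |A(h/2) − A(h)| = 2.340e-03.

1.378636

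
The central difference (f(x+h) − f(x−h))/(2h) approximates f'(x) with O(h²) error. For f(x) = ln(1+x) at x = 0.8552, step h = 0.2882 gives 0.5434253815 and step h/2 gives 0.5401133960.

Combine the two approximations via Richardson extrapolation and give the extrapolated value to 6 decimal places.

0.539009

r = 2, so 2^r = 4.
4×0.5401133960 = 2.1604535840; 2.1604535840 − 0.5434253815 = 1.6170282025
Extrapolated: 1.6170282025 / 3 = 0.5390094008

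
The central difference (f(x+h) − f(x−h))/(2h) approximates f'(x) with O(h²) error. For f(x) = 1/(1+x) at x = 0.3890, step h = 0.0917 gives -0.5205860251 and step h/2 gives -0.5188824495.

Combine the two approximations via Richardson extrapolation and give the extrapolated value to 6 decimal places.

-0.518315

With r = 2 the leading error scales as h^2, so the weight is 2^2 = 4.
Weighted: (-2.0755297980) − (-0.5205860251) = -1.5549437729
R = (-1.5549437729)/3 = -0.5183145910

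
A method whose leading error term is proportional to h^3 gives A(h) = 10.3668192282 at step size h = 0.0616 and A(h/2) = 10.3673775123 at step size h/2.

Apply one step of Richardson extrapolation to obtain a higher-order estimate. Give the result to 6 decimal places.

The method has order 3: 2^3 = 8.
8×10.3673775123 = 82.9390200984; 82.9390200984 − 10.3668192282 = 72.5722008702
R = 72.5722008702/7 = 10.3674572672
Gap between inputs: 5.583e-04; correction applied: +0.0000797549.

10.367457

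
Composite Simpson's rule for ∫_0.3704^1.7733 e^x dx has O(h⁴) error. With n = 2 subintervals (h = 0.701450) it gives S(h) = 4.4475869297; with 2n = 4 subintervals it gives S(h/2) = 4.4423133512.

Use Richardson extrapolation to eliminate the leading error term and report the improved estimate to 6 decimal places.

4.441962

r = 4, so 2^r = 16.
16*4.4423133512 = 71.0770136192; 71.0770136192 − 4.4475869297 = 66.6294266895
R = 66.6294266895/15 = 4.4419617793
Shift from A(h/2): −0.0003515719.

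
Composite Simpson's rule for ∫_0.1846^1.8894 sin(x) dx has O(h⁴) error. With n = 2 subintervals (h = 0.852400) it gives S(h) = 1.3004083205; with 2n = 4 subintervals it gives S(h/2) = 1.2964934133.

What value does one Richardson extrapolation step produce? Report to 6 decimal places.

1.296232

Order 4 gives 2^r = 16 and 2^r − 1 = 15.
16×1.2964934133 = 20.7438946128; 20.7438946128 − 1.3004083205 = 19.4434862923
Extrapolated: 19.4434862923 / 15 = 1.2962324195
Shift from A(h/2): −0.0002609938.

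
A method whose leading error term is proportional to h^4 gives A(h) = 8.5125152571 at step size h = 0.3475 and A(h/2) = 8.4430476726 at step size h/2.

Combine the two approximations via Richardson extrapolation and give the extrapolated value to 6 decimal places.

8.438417

Leading term ∝ h^4; use weight 16 = 2^4.
Top: 16(8.4430476726) − (8.5125152571) = 126.5762475045
126.5762475045 ÷ 15 = 8.4384165003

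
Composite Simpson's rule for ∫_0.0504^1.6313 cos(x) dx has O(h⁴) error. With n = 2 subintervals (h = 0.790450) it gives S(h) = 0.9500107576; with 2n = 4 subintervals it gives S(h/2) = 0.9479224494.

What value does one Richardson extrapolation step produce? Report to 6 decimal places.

0.947783

Error is O(h^4); halving h shrinks it by 2^4 = 16.
16·0.9479224494 = 15.1667591904; 15.1667591904 − 0.9500107576 = 14.2167484328
Denominator 16 − 1 = 15.
(16·0.9479224494 − 0.9500107576)/(16 − 1) = 0.9477832289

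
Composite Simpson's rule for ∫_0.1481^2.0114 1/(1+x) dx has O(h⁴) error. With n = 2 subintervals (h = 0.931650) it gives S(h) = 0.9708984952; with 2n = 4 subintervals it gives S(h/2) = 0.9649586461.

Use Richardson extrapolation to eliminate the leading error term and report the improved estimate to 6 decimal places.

With r = 4 the leading error scales as h^4, so the weight is 2^4 = 16.
16×0.9649586461 = 15.4393383376; 15.4393383376 − 0.9708984952 = 14.4684398424
Divide by 2^4 − 1 = 15.
(16×0.9649586461 − 0.9708984952)/(16 − 1) = 0.9645626562
Gap between inputs: 5.940e-03; correction applied: −0.0003959899.

0.964563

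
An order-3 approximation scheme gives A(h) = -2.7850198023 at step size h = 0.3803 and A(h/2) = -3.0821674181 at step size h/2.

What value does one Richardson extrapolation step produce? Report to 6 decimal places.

-3.124617

The method has order 3: 2^3 = 8.
Difference of the inputs: -3.0821674181 − (-2.7850198023) = -0.2971476158
Correction (A(h/2) − A(h))/(8 − 1) = (-0.2971476158)/7 = -0.0424496594
R = A(h/2) + (A(h/2) − A(h))/7 = -3.0821674181 − 0.0424496594 = -3.1246170775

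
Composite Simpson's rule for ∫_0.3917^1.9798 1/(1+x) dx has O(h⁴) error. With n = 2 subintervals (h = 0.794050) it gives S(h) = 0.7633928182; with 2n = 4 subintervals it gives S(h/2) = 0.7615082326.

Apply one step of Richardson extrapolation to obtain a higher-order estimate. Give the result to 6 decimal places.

The method has order 4: 2^4 = 16.
Weighted: 12.1841317216 − 0.7633928182 = 11.4207389034
Extrapolated: 11.4207389034 / 15 = 0.7613825936
Shift from A(h/2): −0.0001256390.

0.761383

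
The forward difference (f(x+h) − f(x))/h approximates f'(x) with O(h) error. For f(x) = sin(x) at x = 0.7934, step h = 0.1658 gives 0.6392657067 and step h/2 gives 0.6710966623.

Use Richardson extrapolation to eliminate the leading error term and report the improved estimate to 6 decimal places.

Order 1 gives 2^r = 2 and 2^r − 1 = 1.
Difference of the inputs: 0.6710966623 − 0.6392657067 = 0.0318309556
Correction (A(h/2) − A(h))/(2 − 1) = 0.0318309556/1 = 0.0318309556
R = A(h/2) + (A(h/2) − A(h))/1 = 0.6710966623 + 0.0318309556 = 0.7029276179

0.702928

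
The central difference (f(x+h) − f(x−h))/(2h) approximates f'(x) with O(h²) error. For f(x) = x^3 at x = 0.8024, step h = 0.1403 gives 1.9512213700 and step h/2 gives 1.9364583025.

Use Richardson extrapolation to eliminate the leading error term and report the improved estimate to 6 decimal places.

1.931537

Method order is 2; weight 2^2 = 4.
Top: 4(1.9364583025) − (1.9512213700) = 5.7946118400
Extrapolated: 5.7946118400 / 3 = 1.9315372800
Gap between inputs: 1.476e-02; correction applied: −0.0049210225.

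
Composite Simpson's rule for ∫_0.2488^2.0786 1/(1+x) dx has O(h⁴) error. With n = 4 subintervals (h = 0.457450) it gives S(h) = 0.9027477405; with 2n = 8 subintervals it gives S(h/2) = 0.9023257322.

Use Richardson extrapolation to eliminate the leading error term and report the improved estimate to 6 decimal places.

r = 4: numerator weight 16, denominator 15.
Top: 16(0.9023257322) − (0.9027477405) = 13.5344639747
Denominator 16 − 1 = 15.
Extrapolated: 13.5344639747 / 15 = 0.9022975983
Gap between inputs: 4.220e-04; correction applied: −0.0000281339.

0.902298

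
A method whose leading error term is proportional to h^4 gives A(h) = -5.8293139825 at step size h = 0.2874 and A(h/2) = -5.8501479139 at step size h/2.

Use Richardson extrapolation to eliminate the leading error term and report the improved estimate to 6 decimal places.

The method has order 4: 2^4 = 16.
16×(-5.8501479139) = -93.6023666224; (-93.6023666224) − (-5.8293139825) = -87.7730526399
Denominator 16 − 1 = 15.
R = (-87.7730526399)/15 = -5.8515368427
Correction |R − A(h/2)| = 1.389e-03; gap |A(h/2) − A(h)| = 2.083e-02.

-5.851537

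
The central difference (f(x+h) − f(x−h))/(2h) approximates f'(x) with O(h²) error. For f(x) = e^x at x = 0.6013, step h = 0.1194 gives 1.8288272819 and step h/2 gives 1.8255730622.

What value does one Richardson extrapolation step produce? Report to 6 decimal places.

r = 2: numerator weight 4, denominator 3.
Weighted: 7.3022922488 − 1.8288272819 = 5.4734649669
Denominator 4 − 1 = 3.
R = 5.4734649669/3 = 1.8244883223
Gap between inputs: 3.254e-03; correction applied: −0.0010847399.

1.824488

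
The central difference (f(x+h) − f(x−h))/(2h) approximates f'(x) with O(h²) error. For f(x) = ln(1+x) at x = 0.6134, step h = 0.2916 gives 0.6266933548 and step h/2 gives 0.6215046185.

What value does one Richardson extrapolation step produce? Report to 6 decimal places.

With r = 2 the leading error scales as h^2, so the weight is 2^2 = 4.
4 × 0.6215046185 = 2.4860184740; 2.4860184740 − 0.6266933548 = 1.8593251192
Extrapolated: 1.8593251192 / 3 = 0.6197750397
Shift from A(h/2): −0.0017295788.

0.619775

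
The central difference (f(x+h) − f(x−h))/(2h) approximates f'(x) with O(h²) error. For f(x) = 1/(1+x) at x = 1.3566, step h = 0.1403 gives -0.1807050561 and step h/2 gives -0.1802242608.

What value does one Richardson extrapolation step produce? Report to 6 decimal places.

-0.180064

With r = 2 the leading error scales as h^2, so the weight is 2^2 = 4.
Weighted: (-0.7208970432) − (-0.1807050561) = -0.5401919871
R = (-0.5401919871)/3 = -0.1800639957
Shift from A(h/2): +0.0001602651.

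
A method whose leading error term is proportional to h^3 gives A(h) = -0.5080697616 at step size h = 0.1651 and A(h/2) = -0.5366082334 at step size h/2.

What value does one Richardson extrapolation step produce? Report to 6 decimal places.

-0.540685

r = 3: numerator weight 8, denominator 7.
8·(-0.5366082334) − (-0.5080697616) = -3.7847961056
Divide by 2^3 − 1 = 7.
Result: -0.5406851579
Gap between inputs: 2.854e-02; correction applied: −0.0040769245.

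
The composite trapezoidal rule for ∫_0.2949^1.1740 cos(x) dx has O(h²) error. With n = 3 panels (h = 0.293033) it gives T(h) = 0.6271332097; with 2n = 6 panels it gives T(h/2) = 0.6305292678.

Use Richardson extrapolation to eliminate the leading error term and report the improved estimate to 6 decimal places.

0.631661

r = 2: numerator weight 4, denominator 3.
4 × 0.6305292678 = 2.5221170712; 2.5221170712 − 0.6271332097 = 1.8949838615
(4 × 0.6305292678 − 0.6271332097)/(4 − 1) = 0.6316612872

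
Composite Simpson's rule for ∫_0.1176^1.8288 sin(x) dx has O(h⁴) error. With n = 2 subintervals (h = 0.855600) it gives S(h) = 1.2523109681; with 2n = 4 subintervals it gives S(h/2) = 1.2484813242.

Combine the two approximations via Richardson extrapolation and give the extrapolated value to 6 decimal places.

1.248226

Leading term ∝ h^4; use weight 16 = 2^4.
Numerator 16×A(h/2) − A(h) = 16×1.2484813242 − 1.2523109681 = 18.7233902191
18.7233902191 ÷ 15 = 1.2482260146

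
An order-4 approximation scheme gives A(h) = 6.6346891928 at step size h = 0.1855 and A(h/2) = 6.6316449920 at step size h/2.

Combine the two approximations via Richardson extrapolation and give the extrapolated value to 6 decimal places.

Order 4 gives 2^r = 16 and 2^r − 1 = 15.
Numerator 16·A(h/2) − A(h) = 16·6.6316449920 − 6.6346891928 = 99.4716306792
Denominator 16 − 1 = 15.
Extrapolated: 99.4716306792 / 15 = 6.6314420453

6.631442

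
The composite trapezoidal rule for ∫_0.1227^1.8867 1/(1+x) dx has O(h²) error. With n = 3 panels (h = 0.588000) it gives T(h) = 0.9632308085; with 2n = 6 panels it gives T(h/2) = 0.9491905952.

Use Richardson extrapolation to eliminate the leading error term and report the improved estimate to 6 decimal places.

0.944511

Error is O(h^2); halving h shrinks it by 2^2 = 4.
4 × 0.9491905952 = 3.7967623808; 3.7967623808 − 0.9632308085 = 2.8335315723
2.8335315723 ÷ 3 = 0.9445105241
Correction |R − A(h/2)| = 4.680e-03; gap |A(h/2) − A(h)| = 1.404e-02.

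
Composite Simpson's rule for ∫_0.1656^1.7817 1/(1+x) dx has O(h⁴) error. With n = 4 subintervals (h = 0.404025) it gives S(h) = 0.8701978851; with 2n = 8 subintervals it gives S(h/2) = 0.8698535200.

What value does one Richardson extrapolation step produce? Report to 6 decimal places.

Method order is 4; weight 2^4 = 16.
Top: 16(0.8698535200) − (0.8701978851) = 13.0474584349
13.0474584349 ÷ 15 = 0.8698305623
Correction |R − A(h/2)| = 2.296e-05; gap |A(h/2) − A(h)| = 3.444e-04.

0.869831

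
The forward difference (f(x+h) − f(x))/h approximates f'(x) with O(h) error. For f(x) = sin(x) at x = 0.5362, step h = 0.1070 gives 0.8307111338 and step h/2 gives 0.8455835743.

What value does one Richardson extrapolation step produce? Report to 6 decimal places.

0.860456

Order 1 gives 2^r = 2 and 2^r − 1 = 1.
2^1×A(h/2) = 1.6911671486; minus A(h) gives 0.8604560148.
R = 0.8604560148/1 = 0.8604560148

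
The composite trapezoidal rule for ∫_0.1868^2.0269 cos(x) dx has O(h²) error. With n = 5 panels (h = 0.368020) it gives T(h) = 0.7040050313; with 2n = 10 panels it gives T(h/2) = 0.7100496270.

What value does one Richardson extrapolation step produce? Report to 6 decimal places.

0.712064

Leading term ∝ h^2; use weight 4 = 2^2.
4 × 0.7100496270 = 2.8401985080; subtract 0.7040050313 → 2.1361934767
Extrapolated: 2.1361934767 / 3 = 0.7120644922
Gap between inputs: 6.045e-03; correction applied: +0.0020148652.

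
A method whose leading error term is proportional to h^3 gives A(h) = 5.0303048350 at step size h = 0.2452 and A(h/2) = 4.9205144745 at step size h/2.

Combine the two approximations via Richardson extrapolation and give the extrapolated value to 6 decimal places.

Order 3 gives 2^r = 8 and 2^r − 1 = 7.
8*4.9205144745 = 39.3641157960; 39.3641157960 − 5.0303048350 = 34.3338109610
Denominator 8 − 1 = 7.
R = 34.3338109610/7 = 4.9048301373
Gap between inputs: 1.098e-01; correction applied: −0.0156843372.

4.904830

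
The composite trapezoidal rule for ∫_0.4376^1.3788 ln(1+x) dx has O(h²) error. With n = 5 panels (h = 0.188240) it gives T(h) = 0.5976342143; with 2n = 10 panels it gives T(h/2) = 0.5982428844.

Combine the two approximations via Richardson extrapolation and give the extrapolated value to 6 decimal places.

0.598446

Error is O(h^2); halving h shrinks it by 2^2 = 4.
4*0.5982428844 = 2.3929715376; subtract 0.5976342143 → 1.7953373233
Divide by 2^2 − 1 = 3.
So the Richardson estimate is 0.5984457744.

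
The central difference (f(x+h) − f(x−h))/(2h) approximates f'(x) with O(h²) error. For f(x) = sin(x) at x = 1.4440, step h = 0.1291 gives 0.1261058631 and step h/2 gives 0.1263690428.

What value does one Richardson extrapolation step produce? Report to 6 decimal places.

0.126457

The method has order 2: 2^2 = 4.
2^2*A(h/2) = 0.5054761712; minus A(h) gives 0.3793703081.
Extrapolated: 0.3793703081 / 3 = 0.1264567694
Correction |R − A(h/2)| = 8.773e-05; gap |A(h/2) − A(h)| = 2.632e-04.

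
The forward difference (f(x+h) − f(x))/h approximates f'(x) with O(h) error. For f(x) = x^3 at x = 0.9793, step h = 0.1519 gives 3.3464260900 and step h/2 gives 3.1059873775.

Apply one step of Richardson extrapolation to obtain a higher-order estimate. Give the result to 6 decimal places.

2.865549

Leading term ∝ h^1; use weight 2 = 2^1.
Top: 2(3.1059873775) − (3.3464260900) = 2.8655486650
2.8655486650 ÷ 1 = 2.8655486650
Gap between inputs: 2.404e-01; correction applied: −0.2404387125.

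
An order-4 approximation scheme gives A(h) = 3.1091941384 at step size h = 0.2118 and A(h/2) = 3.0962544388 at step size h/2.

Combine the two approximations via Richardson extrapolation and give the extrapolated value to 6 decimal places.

3.095392

Leading term ∝ h^4; use weight 16 = 2^4.
Weighted: 49.5400710208 − 3.1091941384 = 46.4308768824
R = 46.4308768824/15 = 3.0953917922
Shift from A(h/2): −0.0008626466.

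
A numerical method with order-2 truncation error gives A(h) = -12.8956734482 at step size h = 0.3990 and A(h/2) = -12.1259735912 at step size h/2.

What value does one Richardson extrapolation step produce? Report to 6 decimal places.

With r = 2 the leading error scales as h^2, so the weight is 2^2 = 4.
Top: 4(-12.1259735912) − (-12.8956734482) = -35.6082209166
Denominator 4 − 1 = 3.
Extrapolated: (-35.6082209166) / 3 = -11.8694069722

-11.869407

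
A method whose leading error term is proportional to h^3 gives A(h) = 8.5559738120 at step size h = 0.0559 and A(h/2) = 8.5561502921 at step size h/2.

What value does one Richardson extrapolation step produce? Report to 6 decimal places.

8.556176

Order 3 gives 2^r = 8 and 2^r − 1 = 7.
8·8.5561502921 = 68.4492023368; subtract 8.5559738120 → 59.8932285248
Denominator 8 − 1 = 7.
R = 59.8932285248/7 = 8.5561755035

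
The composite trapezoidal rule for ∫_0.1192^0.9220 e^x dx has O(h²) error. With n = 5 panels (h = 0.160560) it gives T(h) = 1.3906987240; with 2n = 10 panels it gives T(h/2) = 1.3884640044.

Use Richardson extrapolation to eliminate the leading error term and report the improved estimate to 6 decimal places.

Error is O(h^2); halving h shrinks it by 2^2 = 4.
Top: 4(1.3884640044) − (1.3906987240) = 4.1631572936
(4×1.3884640044 − 1.3906987240)/(4 − 1) = 1.3877190979

1.387719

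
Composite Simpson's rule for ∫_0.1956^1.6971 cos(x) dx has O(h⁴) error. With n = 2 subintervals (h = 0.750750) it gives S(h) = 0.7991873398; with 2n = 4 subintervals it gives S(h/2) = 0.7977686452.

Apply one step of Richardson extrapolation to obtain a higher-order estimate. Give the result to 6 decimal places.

0.797674

The method has order 4: 2^4 = 16.
Weighted: 12.7642983232 − 0.7991873398 = 11.9651109834
Denominator 16 − 1 = 15.
11.9651109834 ÷ 15 = 0.7976740656
Correction |R − A(h/2)| = 9.458e-05; gap |A(h/2) − A(h)| = 1.419e-03.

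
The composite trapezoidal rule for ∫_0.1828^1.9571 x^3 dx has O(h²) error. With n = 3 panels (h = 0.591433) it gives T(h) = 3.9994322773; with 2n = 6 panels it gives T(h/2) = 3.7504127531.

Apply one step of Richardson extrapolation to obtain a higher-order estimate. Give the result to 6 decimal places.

3.667406

r = 2, so 2^r = 4.
Numerator 4 × A(h/2) − A(h) = 4 × 3.7504127531 − 3.9994322773 = 11.0022187351
Divide by 2^2 − 1 = 3.
So the Richardson estimate is 3.6674062450.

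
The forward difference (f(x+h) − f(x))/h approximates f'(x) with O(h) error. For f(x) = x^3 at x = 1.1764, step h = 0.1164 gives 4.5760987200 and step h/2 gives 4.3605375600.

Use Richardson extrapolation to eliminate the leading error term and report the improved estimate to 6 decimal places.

4.144976

Error is O(h^1); halving h shrinks it by 2^1 = 2.
Weighted: 8.7210751200 − 4.5760987200 = 4.1449764000
4.1449764000 ÷ 1 = 4.1449764000
Shift from A(h/2): −0.2155611600.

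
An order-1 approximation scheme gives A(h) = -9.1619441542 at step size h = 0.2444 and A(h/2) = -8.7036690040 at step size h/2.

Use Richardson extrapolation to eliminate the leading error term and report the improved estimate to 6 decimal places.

The method has order 1: 2^1 = 2.
Weighted: (-17.4073380080) − (-9.1619441542) = -8.2453938538
Divide by 2^1 − 1 = 1.
Extrapolated: (-8.2453938538) / 1 = -8.2453938538
Shift from A(h/2): +0.4582751502.

-8.245394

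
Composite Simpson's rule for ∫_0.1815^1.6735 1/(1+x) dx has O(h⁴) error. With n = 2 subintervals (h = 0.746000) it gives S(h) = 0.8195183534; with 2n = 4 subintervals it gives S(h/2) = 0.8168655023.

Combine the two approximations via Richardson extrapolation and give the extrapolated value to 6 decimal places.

Order 4 gives 2^r = 16 and 2^r − 1 = 15.
Numerator 16·A(h/2) − A(h) = 16·0.8168655023 − 0.8195183534 = 12.2503296834
Denominator 16 − 1 = 15.
Result: 0.8166886456
Correction |R − A(h/2)| = 1.769e-04; gap |A(h/2) − A(h)| = 2.653e-03.

0.816689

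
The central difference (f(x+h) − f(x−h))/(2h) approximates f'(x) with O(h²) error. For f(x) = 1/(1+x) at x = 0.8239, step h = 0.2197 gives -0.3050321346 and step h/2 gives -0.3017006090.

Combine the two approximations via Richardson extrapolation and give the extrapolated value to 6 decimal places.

Method order is 2; weight 2^2 = 4.
4·(-0.3017006090) = -1.2068024360; subtract (-0.3050321346) → -0.9017703014
(4·(-0.3017006090) − (-0.3050321346))/(4 − 1) = -0.3005901005

-0.300590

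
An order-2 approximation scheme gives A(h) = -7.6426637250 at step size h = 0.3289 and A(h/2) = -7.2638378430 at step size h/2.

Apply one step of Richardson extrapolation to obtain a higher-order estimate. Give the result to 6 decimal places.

Error is O(h^2); halving h shrinks it by 2^2 = 4.
4*(-7.2638378430) = -29.0553513720; subtract (-7.6426637250) → -21.4126876470
(4*(-7.2638378430) − (-7.6426637250))/(4 − 1) = -7.1375625490
Shift from A(h/2): +0.1262752940.

-7.137563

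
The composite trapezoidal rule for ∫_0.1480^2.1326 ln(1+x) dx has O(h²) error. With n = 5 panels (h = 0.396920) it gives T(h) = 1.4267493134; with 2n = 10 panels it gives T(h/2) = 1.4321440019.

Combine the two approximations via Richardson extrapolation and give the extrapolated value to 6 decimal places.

Order 2 gives 2^r = 4 and 2^r − 1 = 3.
A(h/2) − A(h) = 1.4321440019 − 1.4267493134 = 0.0053946885
Divide by 2^2 − 1 = 3: 0.0053946885/3 = 0.0017982295
R = 1.4321440019 + 0.0017982295 = 1.4339422314
Correction |R − A(h/2)| = 1.798e-03; gap |A(h/2) − A(h)| = 5.395e-03.

1.433942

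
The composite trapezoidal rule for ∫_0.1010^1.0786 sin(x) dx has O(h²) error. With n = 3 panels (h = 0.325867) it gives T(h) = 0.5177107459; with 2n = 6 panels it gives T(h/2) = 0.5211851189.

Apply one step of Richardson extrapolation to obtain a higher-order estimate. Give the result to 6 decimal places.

The method has order 2: 2^2 = 4.
Weighted: 2.0847404756 − 0.5177107459 = 1.5670297297
Denominator 4 − 1 = 3.
1.5670297297 ÷ 3 = 0.5223432432

0.522343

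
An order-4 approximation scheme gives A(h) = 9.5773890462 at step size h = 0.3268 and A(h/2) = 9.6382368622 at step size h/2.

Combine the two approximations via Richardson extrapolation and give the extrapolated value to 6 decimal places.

9.642293

The method has order 4: 2^4 = 16.
Top: 16(9.6382368622) − (9.5773890462) = 144.6344007490
Denominator 16 − 1 = 15.
R = 144.6344007490/15 = 9.6422933833
Gap between inputs: 6.085e-02; correction applied: +0.0040565211.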